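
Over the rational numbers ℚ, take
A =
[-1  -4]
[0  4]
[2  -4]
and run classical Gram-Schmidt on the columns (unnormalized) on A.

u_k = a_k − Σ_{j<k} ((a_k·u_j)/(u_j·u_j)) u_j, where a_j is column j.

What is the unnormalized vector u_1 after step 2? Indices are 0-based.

u_1 = (-24/5, 4, -12/5)

Step 1: u_0 = a_0 = (-1, 0, 2).
Step 2: u_1 = a_1 − (-4/5)·u_0 = (-24/5, 4, -12/5).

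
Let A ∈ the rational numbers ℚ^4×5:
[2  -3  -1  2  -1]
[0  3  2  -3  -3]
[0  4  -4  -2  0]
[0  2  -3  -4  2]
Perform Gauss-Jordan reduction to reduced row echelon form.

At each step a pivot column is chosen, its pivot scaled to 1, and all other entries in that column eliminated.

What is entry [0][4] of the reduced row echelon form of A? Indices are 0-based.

pivot(0,0)=2: scale R0 → (1, -3/2, -1/2, 1, -1/2)
pivot(1,1)=3: scale R1 → (0, 1, 2/3, -1, -1)
  clear (0,1): R0 −= (-3/2)R1 → (1, 0, 1/2, -1/2, -2)
  clear (2,1): R2 −= (4)R1 → (0, 0, -20/3, 2, 4)
  clear (3,1): R3 −= (2)R1 → (0, 0, -13/3, -2, 4)
pivot(2,2)=-20/3: scale R2 → (0, 0, 1, -3/10, -3/5)
  clear (0,2): R0 −= (1/2)R2 → (1, 0, 0, -7/20, -17/10)
  clear (1,2): R1 −= (2/3)R2 → (0, 1, 0, -4/5, -3/5)
  clear (3,2): R3 −= (-13/3)R2 → (0, 0, 0, -33/10, 7/5)
pivot(3,3)=-33/10: scale R3 → (0, 0, 0, 1, -14/33)
  clear (0,3): R0 −= (-7/20)R3 → (1, 0, 0, 0, -61/33)
  clear (1,3): R1 −= (-4/5)R3 → (0, 1, 0, 0, -31/33)
  clear (2,3): R2 −= (-3/10)R3 → (0, 0, 1, 0, -8/11)

M[0][4] = -61/33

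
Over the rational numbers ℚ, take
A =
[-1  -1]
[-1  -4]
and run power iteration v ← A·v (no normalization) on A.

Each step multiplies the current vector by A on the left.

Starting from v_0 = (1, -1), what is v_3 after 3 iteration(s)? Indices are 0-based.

v_0 = (1, -1).
v_1 = A·v_0 = (0, 3).
v_2 = A·v_1 = (-3, -12).
v_3 = A·v_2 = (15, 51).

v_3 = (15, 51)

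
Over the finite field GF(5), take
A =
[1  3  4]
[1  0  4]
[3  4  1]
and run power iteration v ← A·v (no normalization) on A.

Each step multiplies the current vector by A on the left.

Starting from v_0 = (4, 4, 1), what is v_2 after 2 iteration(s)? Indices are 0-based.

v_2 = (0, 1, 1)

v_0 = (4, 4, 1).
v_1 = A·v_0 = (0, 3, 4).
v_2 = A·v_1 = (0, 1, 1).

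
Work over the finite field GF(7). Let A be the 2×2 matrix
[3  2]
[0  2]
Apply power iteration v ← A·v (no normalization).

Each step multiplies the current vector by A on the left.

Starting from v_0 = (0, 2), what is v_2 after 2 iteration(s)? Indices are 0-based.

v_2 = (6, 1)

v_0 = (0, 2).
v_1 = A·v_0 = (4, 4).
v_2 = A·v_1 = (6, 1).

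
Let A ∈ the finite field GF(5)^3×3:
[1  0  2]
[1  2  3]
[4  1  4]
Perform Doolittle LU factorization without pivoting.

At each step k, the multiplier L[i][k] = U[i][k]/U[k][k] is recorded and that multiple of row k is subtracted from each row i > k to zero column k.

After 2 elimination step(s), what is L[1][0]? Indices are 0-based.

[col 0] pivot 1
  R1 -= 1*R0 → (0, 2, 1)  (L[1][0] := 1)
  R2 -= 4*R0 → (0, 1, 1)  (L[2][0] := 4)
[col 1] pivot 2
  R2 -= 3*R1 → (0, 0, 3)  (L[2][1] := 3)

L[1][0] = 1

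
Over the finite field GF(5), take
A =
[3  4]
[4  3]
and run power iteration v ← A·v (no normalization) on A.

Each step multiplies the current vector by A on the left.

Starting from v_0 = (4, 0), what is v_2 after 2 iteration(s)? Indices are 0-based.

v_2 = (0, 1)

v_0 = (4, 0).
v_1 = A·v_0 = (2, 1).
v_2 = A·v_1 = (0, 1).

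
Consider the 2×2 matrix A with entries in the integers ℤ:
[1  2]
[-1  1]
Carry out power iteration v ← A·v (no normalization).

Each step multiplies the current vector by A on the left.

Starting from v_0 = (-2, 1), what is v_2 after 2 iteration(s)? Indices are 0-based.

v_0 = (-2, 1).
v_1 = A·v_0 = (0, 3).
v_2 = A·v_1 = (6, 3).

v_2 = (6, 3)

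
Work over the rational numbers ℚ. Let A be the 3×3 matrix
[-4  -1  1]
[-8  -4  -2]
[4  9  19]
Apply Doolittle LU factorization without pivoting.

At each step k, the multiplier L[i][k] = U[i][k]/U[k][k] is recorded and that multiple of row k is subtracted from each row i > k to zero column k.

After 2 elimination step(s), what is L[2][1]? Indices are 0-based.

L[2][1] = -4

[col 0] pivot -4
  R1 -= 2*R0 → (0, -2, -4)  (L[1][0] := 2)
  R2 -= -1*R0 → (0, 8, 20)  (L[2][0] := -1)
[col 1] pivot -2
  R2 -= -4*R1 → (0, 0, 4)  (L[2][1] := -4)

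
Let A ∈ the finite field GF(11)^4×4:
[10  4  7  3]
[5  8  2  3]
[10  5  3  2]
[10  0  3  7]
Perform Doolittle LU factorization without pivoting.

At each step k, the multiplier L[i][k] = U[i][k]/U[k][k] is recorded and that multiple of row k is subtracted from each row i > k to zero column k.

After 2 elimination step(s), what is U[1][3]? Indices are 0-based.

U[1][3] = 7

Step 1: pivot at (0,0) is 10.
  row1 ← row1 − (6)·row0  ⇒  L[1][0]=6, U row1=(0, 6, 4, 7)
  row2 ← row2 − (1)·row0  ⇒  L[2][0]=1, U row2=(0, 1, 7, 10)
  row3 ← row3 − (1)·row0  ⇒  L[3][0]=1, U row3=(0, 7, 7, 4)
Step 2: pivot at (1,1) is 6.
  row2 ← row2 − (2)·row1  ⇒  L[2][1]=2, U row2=(0, 0, 10, 7)
  row3 ← row3 − (3)·row1  ⇒  L[3][1]=3, U row3=(0, 0, 6, 5)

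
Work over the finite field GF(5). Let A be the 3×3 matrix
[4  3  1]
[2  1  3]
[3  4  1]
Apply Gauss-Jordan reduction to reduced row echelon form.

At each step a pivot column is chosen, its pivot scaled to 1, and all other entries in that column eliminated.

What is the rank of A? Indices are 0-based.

rank = 3

[1] R0 /= 4  ⇒  (1, 2, 4)
     R1 -= 2·R0  ⇒  (0, 2, 0)
     R2 -= 3·R0  ⇒  (0, 3, 4)
[2] R1 /= 2  ⇒  (0, 1, 0)
     R0 -= 2·R1  ⇒  (1, 0, 4)
     R2 -= 3·R1  ⇒  (0, 0, 4)
[3] R2 /= 4  ⇒  (0, 0, 1)
     R0 -= 4·R2  ⇒  (1, 0, 0)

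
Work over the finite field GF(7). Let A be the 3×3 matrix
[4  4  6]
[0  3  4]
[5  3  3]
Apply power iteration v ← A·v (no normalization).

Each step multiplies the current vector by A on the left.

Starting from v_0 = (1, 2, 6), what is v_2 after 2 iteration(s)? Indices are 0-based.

v_2 = (3, 3, 4)

v_0 = (1, 2, 6).
v_1 = A·v_0 = (6, 2, 1).
v_2 = A·v_1 = (3, 3, 4).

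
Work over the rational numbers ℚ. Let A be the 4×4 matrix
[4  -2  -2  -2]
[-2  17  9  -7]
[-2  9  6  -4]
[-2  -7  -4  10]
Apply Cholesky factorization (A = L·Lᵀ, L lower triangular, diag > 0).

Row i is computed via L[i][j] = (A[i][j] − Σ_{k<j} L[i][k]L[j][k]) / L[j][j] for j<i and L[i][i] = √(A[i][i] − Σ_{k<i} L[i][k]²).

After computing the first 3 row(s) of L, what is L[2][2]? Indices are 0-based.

L[2][2] = 1

Step 1: L[0][0] = √(4) = 2.
  L[1][0] = (-2) / L[0][0] = -1.
Step 2: L[1][1] = √(16) = 4.
  L[2][0] = (-2) / L[0][0] = -1.
  L[2][1] = (8) / L[1][1] = 2.
Step 3: L[2][2] = √(1) = 1.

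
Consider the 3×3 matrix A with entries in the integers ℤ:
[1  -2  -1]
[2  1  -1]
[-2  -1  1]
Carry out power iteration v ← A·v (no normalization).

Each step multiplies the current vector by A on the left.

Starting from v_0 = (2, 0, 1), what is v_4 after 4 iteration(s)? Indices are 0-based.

v_0 = (2, 0, 1).
v_1 = A·v_0 = (1, 3, -3).
v_2 = A·v_1 = (-2, 8, -8).
v_3 = A·v_2 = (-10, 12, -12).
v_4 = A·v_3 = (-22, 4, -4).

v_4 = (-22, 4, -4)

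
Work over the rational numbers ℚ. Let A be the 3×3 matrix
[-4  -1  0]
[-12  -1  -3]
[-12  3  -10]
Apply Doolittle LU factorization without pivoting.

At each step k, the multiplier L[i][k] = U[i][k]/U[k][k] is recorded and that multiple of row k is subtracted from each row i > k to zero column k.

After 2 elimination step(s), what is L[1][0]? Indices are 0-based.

k=0: U[0][0]=-4
  eliminate (1,0): mult=3, new row 1: (0, 2, -3); set L[1][0]=3
  eliminate (2,0): mult=3, new row 2: (0, 6, -10); set L[2][0]=3
k=1: U[1][1]=2
  eliminate (2,1): mult=3, new row 2: (0, 0, -1); set L[2][1]=3

L[1][0] = 3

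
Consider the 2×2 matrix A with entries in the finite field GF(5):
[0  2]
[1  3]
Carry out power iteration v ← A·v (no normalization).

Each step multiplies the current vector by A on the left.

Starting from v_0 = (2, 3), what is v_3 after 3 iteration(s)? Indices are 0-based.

v_3 = (3, 4)

v_0 = (2, 3).
v_1 = A·v_0 = (1, 1).
v_2 = A·v_1 = (2, 4).
v_3 = A·v_2 = (3, 4).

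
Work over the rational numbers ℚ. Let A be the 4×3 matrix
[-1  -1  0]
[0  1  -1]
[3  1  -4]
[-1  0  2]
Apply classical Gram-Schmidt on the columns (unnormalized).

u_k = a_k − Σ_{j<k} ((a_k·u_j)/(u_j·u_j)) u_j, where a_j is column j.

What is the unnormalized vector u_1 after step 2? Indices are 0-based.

u_1 = (-7/11, 1, -1/11, 4/11)

Step 1: u_0 = a_0 = (-1, 0, 3, -1).
Step 2: u_1 = a_1 − (4/11)·u_0 = (-7/11, 1, -1/11, 4/11).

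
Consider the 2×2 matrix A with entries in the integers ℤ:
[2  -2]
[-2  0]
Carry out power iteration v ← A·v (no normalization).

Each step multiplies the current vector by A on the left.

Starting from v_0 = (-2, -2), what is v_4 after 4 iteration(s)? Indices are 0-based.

v_4 = (-64, 32)

v_0 = (-2, -2).
v_1 = A·v_0 = (0, 4).
v_2 = A·v_1 = (-8, 0).
v_3 = A·v_2 = (-16, 16).
v_4 = A·v_3 = (-64, 32).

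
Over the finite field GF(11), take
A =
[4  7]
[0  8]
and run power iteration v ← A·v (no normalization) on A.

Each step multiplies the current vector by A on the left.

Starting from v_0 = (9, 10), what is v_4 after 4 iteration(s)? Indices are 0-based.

v_0 = (9, 10).
v_1 = A·v_0 = (7, 3).
v_2 = A·v_1 = (5, 2).
v_3 = A·v_2 = (1, 5).
v_4 = A·v_3 = (6, 7).

v_4 = (6, 7)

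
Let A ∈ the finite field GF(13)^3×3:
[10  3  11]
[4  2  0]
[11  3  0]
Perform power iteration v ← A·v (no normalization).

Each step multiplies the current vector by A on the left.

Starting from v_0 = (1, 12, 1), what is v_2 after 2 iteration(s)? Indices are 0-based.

v_0 = (1, 12, 1).
v_1 = A·v_0 = (5, 2, 8).
v_2 = A·v_1 = (1, 11, 9).

v_2 = (1, 11, 9)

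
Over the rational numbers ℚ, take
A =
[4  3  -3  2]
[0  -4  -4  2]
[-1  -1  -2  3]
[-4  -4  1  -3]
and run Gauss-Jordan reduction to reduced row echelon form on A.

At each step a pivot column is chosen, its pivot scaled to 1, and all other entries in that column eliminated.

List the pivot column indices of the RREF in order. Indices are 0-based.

pivot columns: 0, 1, 2, 3

[1] R0 /= 4  ⇒  (1, 3/4, -3/4, 1/2)
     R2 -= -1·R0  ⇒  (0, -1/4, -11/4, 7/2)
     R3 -= -4·R0  ⇒  (0, -1, -2, -1)
[2] R1 /= -4  ⇒  (0, 1, 1, -1/2)
     R0 -= 3/4·R1  ⇒  (1, 0, -3/2, 7/8)
     R2 -= -1/4·R1  ⇒  (0, 0, -5/2, 27/8)
     R3 -= -1·R1  ⇒  (0, 0, -1, -3/2)
[3] R2 /= -5/2  ⇒  (0, 0, 1, -27/20)
     R0 -= -3/2·R2  ⇒  (1, 0, 0, -23/20)
     R1 -= 1·R2  ⇒  (0, 1, 0, 17/20)
     R3 -= -1·R2  ⇒  (0, 0, 0, -57/20)
[4] R3 /= -57/20  ⇒  (0, 0, 0, 1)
     R0 -= -23/20·R3  ⇒  (1, 0, 0, 0)
     R1 -= 17/20·R3  ⇒  (0, 1, 0, 0)
     R2 -= -27/20·R3  ⇒  (0, 0, 1, 0)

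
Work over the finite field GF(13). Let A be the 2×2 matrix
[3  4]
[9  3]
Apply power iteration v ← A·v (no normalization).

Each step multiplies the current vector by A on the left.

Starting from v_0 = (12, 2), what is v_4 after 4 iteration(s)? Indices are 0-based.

v_4 = (11, 1)

v_0 = (12, 2).
v_1 = A·v_0 = (5, 10).
v_2 = A·v_1 = (3, 10).
v_3 = A·v_2 = (10, 5).
v_4 = A·v_3 = (11, 1).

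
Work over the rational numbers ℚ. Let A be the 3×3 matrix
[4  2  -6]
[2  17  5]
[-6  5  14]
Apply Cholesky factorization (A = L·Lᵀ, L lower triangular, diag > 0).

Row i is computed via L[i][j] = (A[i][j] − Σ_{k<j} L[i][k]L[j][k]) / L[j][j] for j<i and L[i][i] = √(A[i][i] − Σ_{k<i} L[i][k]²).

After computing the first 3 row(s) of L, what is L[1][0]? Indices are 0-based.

Step 1: L[0][0] = √(4) = 2.
  L[1][0] = (2) / L[0][0] = 1.
Step 2: L[1][1] = √(16) = 4.
  L[2][0] = (-6) / L[0][0] = -3.
  L[2][1] = (8) / L[1][1] = 2.
Step 3: L[2][2] = √(1) = 1.

L[1][0] = 1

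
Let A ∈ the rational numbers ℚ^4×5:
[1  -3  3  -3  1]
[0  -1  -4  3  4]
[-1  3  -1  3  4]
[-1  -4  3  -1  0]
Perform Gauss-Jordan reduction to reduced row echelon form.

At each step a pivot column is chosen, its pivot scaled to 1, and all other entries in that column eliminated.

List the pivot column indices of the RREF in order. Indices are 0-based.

step 1: normalize row 0 (÷1) = (1, -3, 3, -3, 1)
  row 2: subtract -1×row0 = (0, 0, 2, 0, 5)
  row 3: subtract -1×row0 = (0, -7, 6, -4, 1)
step 2: normalize row 1 (÷-1) = (0, 1, 4, -3, -4)
  row 0: subtract -3×row1 = (1, 0, 15, -12, -11)
  row 3: subtract -7×row1 = (0, 0, 34, -25, -27)
step 3: normalize row 2 (÷2) = (0, 0, 1, 0, 5/2)
  row 0: subtract 15×row2 = (1, 0, 0, -12, -97/2)
  row 1: subtract 4×row2 = (0, 1, 0, -3, -14)
  row 3: subtract 34×row2 = (0, 0, 0, -25, -112)
step 4: normalize row 3 (÷-25) = (0, 0, 0, 1, 112/25)
  row 0: subtract -12×row3 = (1, 0, 0, 0, 263/50)
  row 1: subtract -3×row3 = (0, 1, 0, 0, -14/25)

pivot columns: 0, 1, 2, 3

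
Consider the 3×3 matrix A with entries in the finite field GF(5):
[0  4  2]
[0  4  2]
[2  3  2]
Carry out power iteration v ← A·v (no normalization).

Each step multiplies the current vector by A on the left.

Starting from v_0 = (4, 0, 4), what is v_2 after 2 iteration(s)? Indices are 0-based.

v_0 = (4, 0, 4).
v_1 = A·v_0 = (3, 3, 1).
v_2 = A·v_1 = (4, 4, 2).

v_2 = (4, 4, 2)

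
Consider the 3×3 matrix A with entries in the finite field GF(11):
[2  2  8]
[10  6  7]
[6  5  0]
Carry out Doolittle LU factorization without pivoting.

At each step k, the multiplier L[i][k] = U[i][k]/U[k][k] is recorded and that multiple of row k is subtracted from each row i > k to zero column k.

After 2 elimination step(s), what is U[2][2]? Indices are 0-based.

U[2][2] = 9

Step 1: pivot at (0,0) is 2.
  row1 ← row1 − (5)·row0  ⇒  L[1][0]=5, U row1=(0, 7, 0)
  row2 ← row2 − (3)·row0  ⇒  L[2][0]=3, U row2=(0, 10, 9)
Step 2: pivot at (1,1) is 7.
  row2 ← row2 − (3)·row1  ⇒  L[2][1]=3, U row2=(0, 0, 9)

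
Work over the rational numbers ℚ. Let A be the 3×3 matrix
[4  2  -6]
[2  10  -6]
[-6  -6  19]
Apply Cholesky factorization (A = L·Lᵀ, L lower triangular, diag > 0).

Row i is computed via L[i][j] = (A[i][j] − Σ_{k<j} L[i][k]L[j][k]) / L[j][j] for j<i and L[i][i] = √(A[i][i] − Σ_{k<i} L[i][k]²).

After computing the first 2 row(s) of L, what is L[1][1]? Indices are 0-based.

L[1][1] = 3

Step 1: L[0][0] = √(4) = 2.
  L[1][0] = (2) / L[0][0] = 1.
Step 2: L[1][1] = √(9) = 3.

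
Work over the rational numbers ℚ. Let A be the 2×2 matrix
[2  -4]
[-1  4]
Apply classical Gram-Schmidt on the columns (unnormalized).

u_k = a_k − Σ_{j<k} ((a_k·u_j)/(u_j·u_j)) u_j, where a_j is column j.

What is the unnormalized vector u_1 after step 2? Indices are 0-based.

Step 1: u_0 = a_0 = (2, -1).
Step 2: u_1 = a_1 − (-12/5)·u_0 = (4/5, 8/5).

u_1 = (4/5, 8/5)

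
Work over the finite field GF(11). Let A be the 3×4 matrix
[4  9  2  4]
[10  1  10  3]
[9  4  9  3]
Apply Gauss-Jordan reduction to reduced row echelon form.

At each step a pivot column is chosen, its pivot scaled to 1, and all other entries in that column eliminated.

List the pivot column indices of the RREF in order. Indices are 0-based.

pivot columns: 0, 1, 2

pivot(0,0)=4: scale R0 → (1, 5, 6, 1)
  clear (1,0): R1 −= (10)R0 → (0, 6, 5, 4)
  clear (2,0): R2 −= (9)R0 → (0, 3, 10, 5)
pivot(1,1)=6: scale R1 → (0, 1, 10, 8)
  clear (0,1): R0 −= (5)R1 → (1, 0, 0, 5)
  clear (2,1): R2 −= (3)R1 → (0, 0, 2, 3)
pivot(2,2)=2: scale R2 → (0, 0, 1, 7)
  clear (1,2): R1 −= (10)R2 → (0, 1, 0, 4)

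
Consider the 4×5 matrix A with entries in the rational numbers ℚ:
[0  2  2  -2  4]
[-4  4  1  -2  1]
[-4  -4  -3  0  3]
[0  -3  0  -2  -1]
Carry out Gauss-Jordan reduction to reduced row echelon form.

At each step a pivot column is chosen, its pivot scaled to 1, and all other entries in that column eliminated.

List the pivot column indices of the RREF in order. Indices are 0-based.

step 1: exchange rows 0,1
step 1: normalize row 0 (÷-4) = (1, -1, -1/4, 1/2, -1/4)
  row 2: subtract -4×row0 = (0, -8, -4, 2, 2)
step 2: normalize row 1 (÷2) = (0, 1, 1, -1, 2)
  row 0: subtract -1×row1 = (1, 0, 3/4, -1/2, 7/4)
  row 2: subtract -8×row1 = (0, 0, 4, -6, 18)
  row 3: subtract -3×row1 = (0, 0, 3, -5, 5)
step 3: normalize row 2 (÷4) = (0, 0, 1, -3/2, 9/2)
  row 0: subtract 3/4×row2 = (1, 0, 0, 5/8, -13/8)
  row 1: subtract 1×row2 = (0, 1, 0, 1/2, -5/2)
  row 3: subtract 3×row2 = (0, 0, 0, -1/2, -17/2)
step 4: normalize row 3 (÷-1/2) = (0, 0, 0, 1, 17)
  row 0: subtract 5/8×row3 = (1, 0, 0, 0, -49/4)
  row 1: subtract 1/2×row3 = (0, 1, 0, 0, -11)
  row 2: subtract -3/2×row3 = (0, 0, 1, 0, 30)

pivot columns: 0, 1, 2, 3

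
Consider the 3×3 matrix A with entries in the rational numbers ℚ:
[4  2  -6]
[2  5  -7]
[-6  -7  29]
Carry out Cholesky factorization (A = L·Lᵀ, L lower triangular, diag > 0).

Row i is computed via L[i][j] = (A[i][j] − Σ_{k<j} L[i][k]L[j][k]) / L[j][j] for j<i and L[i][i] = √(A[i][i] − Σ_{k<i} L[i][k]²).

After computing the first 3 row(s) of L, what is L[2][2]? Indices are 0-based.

L[2][2] = 4

Step 1: L[0][0] = √(4) = 2.
  L[1][0] = (2) / L[0][0] = 1.
Step 2: L[1][1] = √(4) = 2.
  L[2][0] = (-6) / L[0][0] = -3.
  L[2][1] = (-4) / L[1][1] = -2.
Step 3: L[2][2] = √(16) = 4.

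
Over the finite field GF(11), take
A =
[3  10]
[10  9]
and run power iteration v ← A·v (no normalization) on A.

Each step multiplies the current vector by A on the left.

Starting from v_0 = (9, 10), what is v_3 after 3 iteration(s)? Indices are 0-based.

v_0 = (9, 10).
v_1 = A·v_0 = (6, 4).
v_2 = A·v_1 = (3, 8).
v_3 = A·v_2 = (1, 3).

v_3 = (1, 3)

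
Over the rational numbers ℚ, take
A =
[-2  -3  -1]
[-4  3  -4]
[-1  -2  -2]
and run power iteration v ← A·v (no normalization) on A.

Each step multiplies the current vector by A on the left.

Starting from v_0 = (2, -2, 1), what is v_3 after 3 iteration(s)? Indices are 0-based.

v_0 = (2, -2, 1).
v_1 = A·v_0 = (1, -18, 0).
v_2 = A·v_1 = (52, -58, 35).
v_3 = A·v_2 = (35, -522, -6).

v_3 = (35, -522, -6)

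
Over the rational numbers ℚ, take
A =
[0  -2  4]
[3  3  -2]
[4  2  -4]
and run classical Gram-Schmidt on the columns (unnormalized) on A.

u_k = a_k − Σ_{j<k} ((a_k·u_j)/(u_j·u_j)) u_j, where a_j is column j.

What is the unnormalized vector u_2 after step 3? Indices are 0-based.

Step 1: u_0 = a_0 = (0, 3, 4).
Step 2: u_1 = a_1 − (17/25)·u_0 = (-2, 24/25, -18/25).
Step 3: u_2 = a_2 − (-22/25)·u_0 − (-22/17)·u_1 = (24/17, 32/17, -24/17).

u_2 = (24/17, 32/17, -24/17)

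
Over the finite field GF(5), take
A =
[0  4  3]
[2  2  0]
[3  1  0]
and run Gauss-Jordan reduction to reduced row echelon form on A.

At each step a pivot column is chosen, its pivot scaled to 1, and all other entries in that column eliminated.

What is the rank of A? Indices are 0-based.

[1] R0 <-> R1
[1] R0 /= 2  ⇒  (1, 1, 0)
     R2 -= 3·R0  ⇒  (0, 3, 0)
[2] R1 /= 4  ⇒  (0, 1, 2)
     R0 -= 1·R1  ⇒  (1, 0, 3)
     R2 -= 3·R1  ⇒  (0, 0, 4)
[3] R2 /= 4  ⇒  (0, 0, 1)
     R0 -= 3·R2  ⇒  (1, 0, 0)
     R1 -= 2·R2  ⇒  (0, 1, 0)

rank = 3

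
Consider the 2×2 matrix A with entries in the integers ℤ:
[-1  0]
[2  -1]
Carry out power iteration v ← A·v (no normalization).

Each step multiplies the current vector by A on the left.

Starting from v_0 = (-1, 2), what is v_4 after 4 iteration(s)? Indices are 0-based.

v_4 = (-1, 10)

v_0 = (-1, 2).
v_1 = A·v_0 = (1, -4).
v_2 = A·v_1 = (-1, 6).
v_3 = A·v_2 = (1, -8).
v_4 = A·v_3 = (-1, 10).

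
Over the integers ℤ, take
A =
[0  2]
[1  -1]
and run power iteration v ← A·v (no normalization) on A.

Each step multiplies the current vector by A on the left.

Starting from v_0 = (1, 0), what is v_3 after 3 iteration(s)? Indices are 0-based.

v_0 = (1, 0).
v_1 = A·v_0 = (0, 1).
v_2 = A·v_1 = (2, -1).
v_3 = A·v_2 = (-2, 3).

v_3 = (-2, 3)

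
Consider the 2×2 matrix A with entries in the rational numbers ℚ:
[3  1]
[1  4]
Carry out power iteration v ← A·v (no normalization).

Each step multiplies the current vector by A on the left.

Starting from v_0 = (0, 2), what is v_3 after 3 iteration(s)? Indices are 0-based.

v_3 = (76, 150)

v_0 = (0, 2).
v_1 = A·v_0 = (2, 8).
v_2 = A·v_1 = (14, 34).
v_3 = A·v_2 = (76, 150).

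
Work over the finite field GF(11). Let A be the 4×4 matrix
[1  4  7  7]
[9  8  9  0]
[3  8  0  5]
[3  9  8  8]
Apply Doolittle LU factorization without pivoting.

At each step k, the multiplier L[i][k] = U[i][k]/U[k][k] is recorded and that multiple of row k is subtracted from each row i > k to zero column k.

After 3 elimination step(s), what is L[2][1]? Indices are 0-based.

k=0: U[0][0]=1
  eliminate (1,0): mult=9, new row 1: (0, 5, 1, 3); set L[1][0]=9
  eliminate (2,0): mult=3, new row 2: (0, 7, 1, 6); set L[2][0]=3
  eliminate (3,0): mult=3, new row 3: (0, 8, 9, 9); set L[3][0]=3
k=1: U[1][1]=5
  eliminate (2,1): mult=8, new row 2: (0, 0, 4, 4); set L[2][1]=8
  eliminate (3,1): mult=6, new row 3: (0, 0, 3, 2); set L[3][1]=6
k=2: U[2][2]=4
  eliminate (3,2): mult=9, new row 3: (0, 0, 0, 10); set L[3][2]=9

L[2][1] = 8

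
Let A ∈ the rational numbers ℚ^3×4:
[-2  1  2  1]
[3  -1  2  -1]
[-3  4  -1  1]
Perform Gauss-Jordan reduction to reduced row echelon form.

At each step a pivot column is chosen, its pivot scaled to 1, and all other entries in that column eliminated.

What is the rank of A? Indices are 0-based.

pivot(0,0)=-2: scale R0 → (1, -1/2, -1, -1/2)
  clear (1,0): R1 −= (3)R0 → (0, 1/2, 5, 1/2)
  clear (2,0): R2 −= (-3)R0 → (0, 5/2, -4, -1/2)
pivot(1,1)=1/2: scale R1 → (0, 1, 10, 1)
  clear (0,1): R0 −= (-1/2)R1 → (1, 0, 4, 0)
  clear (2,1): R2 −= (5/2)R1 → (0, 0, -29, -3)
pivot(2,2)=-29: scale R2 → (0, 0, 1, 3/29)
  clear (0,2): R0 −= (4)R2 → (1, 0, 0, -12/29)
  clear (1,2): R1 −= (10)R2 → (0, 1, 0, -1/29)

rank = 3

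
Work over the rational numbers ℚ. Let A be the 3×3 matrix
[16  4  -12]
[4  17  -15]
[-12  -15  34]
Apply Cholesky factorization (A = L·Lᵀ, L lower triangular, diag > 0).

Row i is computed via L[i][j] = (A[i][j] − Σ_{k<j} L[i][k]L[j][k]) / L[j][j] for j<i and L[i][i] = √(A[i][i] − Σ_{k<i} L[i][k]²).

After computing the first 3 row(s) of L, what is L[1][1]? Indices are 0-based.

Step 1: L[0][0] = √(16) = 4.
  L[1][0] = (4) / L[0][0] = 1.
Step 2: L[1][1] = √(16) = 4.
  L[2][0] = (-12) / L[0][0] = -3.
  L[2][1] = (-12) / L[1][1] = -3.
Step 3: L[2][2] = √(16) = 4.

L[1][1] = 4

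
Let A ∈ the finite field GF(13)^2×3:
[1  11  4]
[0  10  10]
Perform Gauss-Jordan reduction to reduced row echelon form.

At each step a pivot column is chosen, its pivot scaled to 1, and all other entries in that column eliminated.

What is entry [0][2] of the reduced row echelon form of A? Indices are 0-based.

step 1: normalize row 0 (÷1) = (1, 11, 4)
step 2: normalize row 1 (÷10) = (0, 1, 1)
  row 0: subtract 11×row1 = (1, 0, 6)

M[0][2] = 6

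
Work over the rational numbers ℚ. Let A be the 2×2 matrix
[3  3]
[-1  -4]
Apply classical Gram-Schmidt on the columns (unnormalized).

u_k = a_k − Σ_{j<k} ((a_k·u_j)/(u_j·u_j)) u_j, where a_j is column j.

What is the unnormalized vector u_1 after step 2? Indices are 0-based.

Step 1: u_0 = a_0 = (3, -1).
Step 2: u_1 = a_1 − (13/10)·u_0 = (-9/10, -27/10).

u_1 = (-9/10, -27/10)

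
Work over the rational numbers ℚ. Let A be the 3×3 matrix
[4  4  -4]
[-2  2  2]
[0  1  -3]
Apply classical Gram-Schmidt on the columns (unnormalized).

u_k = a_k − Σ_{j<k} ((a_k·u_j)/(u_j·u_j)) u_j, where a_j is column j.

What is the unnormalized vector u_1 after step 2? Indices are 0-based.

Step 1: u_0 = a_0 = (4, -2, 0).
Step 2: u_1 = a_1 − (3/5)·u_0 = (8/5, 16/5, 1).

u_1 = (8/5, 16/5, 1)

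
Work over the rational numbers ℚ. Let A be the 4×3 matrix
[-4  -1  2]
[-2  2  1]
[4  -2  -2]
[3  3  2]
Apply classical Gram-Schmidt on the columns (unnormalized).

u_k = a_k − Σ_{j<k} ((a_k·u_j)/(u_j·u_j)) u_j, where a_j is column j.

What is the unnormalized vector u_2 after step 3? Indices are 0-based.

u_2 = (1176/809, -567/809, 210/809, 910/809)

Step 1: u_0 = a_0 = (-4, -2, 4, 3).
Step 2: u_1 = a_1 − (1/45)·u_0 = (-41/45, 92/45, -94/45, 44/15).
Step 3: u_2 = a_2 − (-4/15)·u_0 − (462/809)·u_1 = (1176/809, -567/809, 210/809, 910/809).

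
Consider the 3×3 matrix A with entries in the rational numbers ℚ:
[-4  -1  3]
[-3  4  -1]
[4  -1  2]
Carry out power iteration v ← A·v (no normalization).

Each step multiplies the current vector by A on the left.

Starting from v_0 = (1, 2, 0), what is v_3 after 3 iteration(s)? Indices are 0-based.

v_3 = (-211, 94, 14)

v_0 = (1, 2, 0).
v_1 = A·v_0 = (-6, 5, 2).
v_2 = A·v_1 = (25, 36, -25).
v_3 = A·v_2 = (-211, 94, 14).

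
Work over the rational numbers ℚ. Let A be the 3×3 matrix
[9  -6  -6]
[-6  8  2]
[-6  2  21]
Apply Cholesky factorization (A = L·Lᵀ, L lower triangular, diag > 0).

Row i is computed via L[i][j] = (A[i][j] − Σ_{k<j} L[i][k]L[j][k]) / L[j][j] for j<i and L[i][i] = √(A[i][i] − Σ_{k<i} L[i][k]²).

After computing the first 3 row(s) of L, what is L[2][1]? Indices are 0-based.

Step 1: L[0][0] = √(9) = 3.
  L[1][0] = (-6) / L[0][0] = -2.
Step 2: L[1][1] = √(4) = 2.
  L[2][0] = (-6) / L[0][0] = -2.
  L[2][1] = (-2) / L[1][1] = -1.
Step 3: L[2][2] = √(16) = 4.

L[2][1] = -1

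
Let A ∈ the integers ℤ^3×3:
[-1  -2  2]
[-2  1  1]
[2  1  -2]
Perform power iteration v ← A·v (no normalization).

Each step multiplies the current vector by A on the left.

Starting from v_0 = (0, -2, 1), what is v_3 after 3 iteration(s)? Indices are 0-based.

v_3 = (84, 26, -79)

v_0 = (0, -2, 1).
v_1 = A·v_0 = (6, -1, -4).
v_2 = A·v_1 = (-12, -17, 19).
v_3 = A·v_2 = (84, 26, -79).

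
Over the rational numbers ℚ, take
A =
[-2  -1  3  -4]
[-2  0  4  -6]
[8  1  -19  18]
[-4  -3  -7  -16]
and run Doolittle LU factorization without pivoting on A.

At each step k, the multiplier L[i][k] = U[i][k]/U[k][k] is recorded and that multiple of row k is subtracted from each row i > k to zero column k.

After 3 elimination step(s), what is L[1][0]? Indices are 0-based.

L[1][0] = 1

k=0: U[0][0]=-2
  eliminate (1,0): mult=1, new row 1: (0, 1, 1, -2); set L[1][0]=1
  eliminate (2,0): mult=-4, new row 2: (0, -3, -7, 2); set L[2][0]=-4
  eliminate (3,0): mult=2, new row 3: (0, -1, -13, -8); set L[3][0]=2
k=1: U[1][1]=1
  eliminate (2,1): mult=-3, new row 2: (0, 0, -4, -4); set L[2][1]=-3
  eliminate (3,1): mult=-1, new row 3: (0, 0, -12, -10); set L[3][1]=-1
k=2: U[2][2]=-4
  eliminate (3,2): mult=3, new row 3: (0, 0, 0, 2); set L[3][2]=3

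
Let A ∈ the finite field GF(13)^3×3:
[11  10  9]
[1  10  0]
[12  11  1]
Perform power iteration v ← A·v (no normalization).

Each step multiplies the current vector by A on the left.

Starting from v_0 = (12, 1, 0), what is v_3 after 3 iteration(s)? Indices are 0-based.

v_0 = (12, 1, 0).
v_1 = A·v_0 = (12, 9, 12).
v_2 = A·v_1 = (5, 11, 8).
v_3 = A·v_2 = (3, 11, 7).

v_3 = (3, 11, 7)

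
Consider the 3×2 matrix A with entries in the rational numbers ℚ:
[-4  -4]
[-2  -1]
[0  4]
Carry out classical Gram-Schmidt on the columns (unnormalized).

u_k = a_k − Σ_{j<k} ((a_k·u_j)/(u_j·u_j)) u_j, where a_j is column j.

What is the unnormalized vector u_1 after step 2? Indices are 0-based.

u_1 = (-2/5, 4/5, 4)

Step 1: u_0 = a_0 = (-4, -2, 0).
Step 2: u_1 = a_1 − (9/10)·u_0 = (-2/5, 4/5, 4).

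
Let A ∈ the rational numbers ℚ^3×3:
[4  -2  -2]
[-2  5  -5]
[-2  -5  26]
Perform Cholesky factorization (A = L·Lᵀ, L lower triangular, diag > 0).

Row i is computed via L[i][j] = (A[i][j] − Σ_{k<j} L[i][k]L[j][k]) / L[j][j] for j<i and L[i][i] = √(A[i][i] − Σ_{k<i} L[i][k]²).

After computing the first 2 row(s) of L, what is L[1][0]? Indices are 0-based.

Step 1: L[0][0] = √(4) = 2.
  L[1][0] = (-2) / L[0][0] = -1.
Step 2: L[1][1] = √(4) = 2.

L[1][0] = -1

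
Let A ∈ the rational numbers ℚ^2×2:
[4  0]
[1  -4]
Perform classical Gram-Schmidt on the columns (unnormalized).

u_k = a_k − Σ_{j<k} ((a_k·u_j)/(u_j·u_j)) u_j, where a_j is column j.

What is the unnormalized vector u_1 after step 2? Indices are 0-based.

u_1 = (16/17, -64/17)

Step 1: u_0 = a_0 = (4, 1).
Step 2: u_1 = a_1 − (-4/17)·u_0 = (16/17, -64/17).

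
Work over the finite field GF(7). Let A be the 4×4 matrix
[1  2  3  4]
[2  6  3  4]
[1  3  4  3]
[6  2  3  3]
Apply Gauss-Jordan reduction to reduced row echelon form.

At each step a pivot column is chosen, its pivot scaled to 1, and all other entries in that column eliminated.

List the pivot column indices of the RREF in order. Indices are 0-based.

[1] R0 /= 1  ⇒  (1, 2, 3, 4)
     R1 -= 2·R0  ⇒  (0, 2, 4, 3)
     R2 -= 1·R0  ⇒  (0, 1, 1, 6)
     R3 -= 6·R0  ⇒  (0, 4, 6, 0)
[2] R1 /= 2  ⇒  (0, 1, 2, 5)
     R0 -= 2·R1  ⇒  (1, 0, 6, 1)
     R2 -= 1·R1  ⇒  (0, 0, 6, 1)
     R3 -= 4·R1  ⇒  (0, 0, 5, 1)
[3] R2 /= 6  ⇒  (0, 0, 1, 6)
     R0 -= 6·R2  ⇒  (1, 0, 0, 0)
     R1 -= 2·R2  ⇒  (0, 1, 0, 0)
     R3 -= 5·R2  ⇒  (0, 0, 0, 6)
[4] R3 /= 6  ⇒  (0, 0, 0, 1)
     R2 -= 6·R3  ⇒  (0, 0, 1, 0)

pivot columns: 0, 1, 2, 3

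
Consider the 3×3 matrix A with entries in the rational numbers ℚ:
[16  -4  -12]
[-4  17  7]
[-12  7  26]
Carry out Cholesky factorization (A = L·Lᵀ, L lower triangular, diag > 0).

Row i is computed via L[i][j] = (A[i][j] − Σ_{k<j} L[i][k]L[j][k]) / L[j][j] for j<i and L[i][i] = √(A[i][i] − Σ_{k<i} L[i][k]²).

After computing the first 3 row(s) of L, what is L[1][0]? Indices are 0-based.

L[1][0] = -1

Step 1: L[0][0] = √(16) = 4.
  L[1][0] = (-4) / L[0][0] = -1.
Step 2: L[1][1] = √(16) = 4.
  L[2][0] = (-12) / L[0][0] = -3.
  L[2][1] = (4) / L[1][1] = 1.
Step 3: L[2][2] = √(16) = 4.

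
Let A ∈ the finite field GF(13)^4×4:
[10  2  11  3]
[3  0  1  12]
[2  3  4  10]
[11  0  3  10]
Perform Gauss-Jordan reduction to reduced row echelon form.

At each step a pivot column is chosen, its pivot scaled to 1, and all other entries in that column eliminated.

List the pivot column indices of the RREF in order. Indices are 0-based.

pivot columns: 0, 1, 2, 3

[1] R0 /= 10  ⇒  (1, 8, 5, 12)
     R1 -= 3·R0  ⇒  (0, 2, 12, 2)
     R2 -= 2·R0  ⇒  (0, 0, 7, 12)
     R3 -= 11·R0  ⇒  (0, 3, 0, 8)
[2] R1 /= 2  ⇒  (0, 1, 6, 1)
     R0 -= 8·R1  ⇒  (1, 0, 9, 4)
     R3 -= 3·R1  ⇒  (0, 0, 8, 5)
[3] R2 /= 7  ⇒  (0, 0, 1, 11)
     R0 -= 9·R2  ⇒  (1, 0, 0, 9)
     R1 -= 6·R2  ⇒  (0, 1, 0, 0)
     R3 -= 8·R2  ⇒  (0, 0, 0, 8)
[4] R3 /= 8  ⇒  (0, 0, 0, 1)
     R0 -= 9·R3  ⇒  (1, 0, 0, 0)
     R2 -= 11·R3  ⇒  (0, 0, 1, 0)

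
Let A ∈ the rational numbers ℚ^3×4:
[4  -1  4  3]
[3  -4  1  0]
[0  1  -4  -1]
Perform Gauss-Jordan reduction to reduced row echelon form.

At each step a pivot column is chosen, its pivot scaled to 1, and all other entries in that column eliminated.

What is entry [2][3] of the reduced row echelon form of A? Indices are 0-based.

M[2][3] = 11/30

[1] R0 /= 4  ⇒  (1, -1/4, 1, 3/4)
     R1 -= 3·R0  ⇒  (0, -13/4, -2, -9/4)
[2] R1 /= -13/4  ⇒  (0, 1, 8/13, 9/13)
     R0 -= -1/4·R1  ⇒  (1, 0, 15/13, 12/13)
     R2 -= 1·R1  ⇒  (0, 0, -60/13, -22/13)
[3] R2 /= -60/13  ⇒  (0, 0, 1, 11/30)
     R0 -= 15/13·R2  ⇒  (1, 0, 0, 1/2)
     R1 -= 8/13·R2  ⇒  (0, 1, 0, 7/15)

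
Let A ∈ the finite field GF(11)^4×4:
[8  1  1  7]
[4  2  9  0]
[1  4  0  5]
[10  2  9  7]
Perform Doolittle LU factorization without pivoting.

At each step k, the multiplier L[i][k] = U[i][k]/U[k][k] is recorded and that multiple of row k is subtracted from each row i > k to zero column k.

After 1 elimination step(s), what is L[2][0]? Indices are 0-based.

Step 1: pivot at (0,0) is 8.
  row1 ← row1 − (6)·row0  ⇒  L[1][0]=6, U row1=(0, 7, 3, 2)
  row2 ← row2 − (7)·row0  ⇒  L[2][0]=7, U row2=(0, 8, 4, 0)
  row3 ← row3 − (4)·row0  ⇒  L[3][0]=4, U row3=(0, 9, 5, 1)

L[2][0] = 7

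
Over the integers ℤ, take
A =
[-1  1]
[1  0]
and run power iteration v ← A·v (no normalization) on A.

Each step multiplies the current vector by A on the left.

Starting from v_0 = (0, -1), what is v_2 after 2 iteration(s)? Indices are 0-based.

v_2 = (1, -1)

v_0 = (0, -1).
v_1 = A·v_0 = (-1, 0).
v_2 = A·v_1 = (1, -1).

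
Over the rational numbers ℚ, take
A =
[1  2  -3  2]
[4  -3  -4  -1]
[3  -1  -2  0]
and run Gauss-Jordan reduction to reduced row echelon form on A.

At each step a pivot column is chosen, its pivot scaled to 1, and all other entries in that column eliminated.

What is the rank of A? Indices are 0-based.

rank = 3

step 1: normalize row 0 (÷1) = (1, 2, -3, 2)
  row 1: subtract 4×row0 = (0, -11, 8, -9)
  row 2: subtract 3×row0 = (0, -7, 7, -6)
step 2: normalize row 1 (÷-11) = (0, 1, -8/11, 9/11)
  row 0: subtract 2×row1 = (1, 0, -17/11, 4/11)
  row 2: subtract -7×row1 = (0, 0, 21/11, -3/11)
step 3: normalize row 2 (÷21/11) = (0, 0, 1, -1/7)
  row 0: subtract -17/11×row2 = (1, 0, 0, 1/7)
  row 1: subtract -8/11×row2 = (0, 1, 0, 5/7)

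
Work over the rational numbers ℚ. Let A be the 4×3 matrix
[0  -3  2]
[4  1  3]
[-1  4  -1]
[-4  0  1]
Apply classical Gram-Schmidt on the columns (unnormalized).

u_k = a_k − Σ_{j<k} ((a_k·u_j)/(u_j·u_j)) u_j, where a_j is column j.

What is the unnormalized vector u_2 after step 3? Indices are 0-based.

Step 1: u_0 = a_0 = (0, 4, -1, -4).
Step 2: u_1 = a_1 − (0)·u_0 = (-3, 1, 4, 0).
Step 3: u_2 = a_2 − (3/11)·u_0 − (-7/26)·u_1 = (31/26, 623/286, 50/143, 23/11).

u_2 = (31/26, 623/286, 50/143, 23/11)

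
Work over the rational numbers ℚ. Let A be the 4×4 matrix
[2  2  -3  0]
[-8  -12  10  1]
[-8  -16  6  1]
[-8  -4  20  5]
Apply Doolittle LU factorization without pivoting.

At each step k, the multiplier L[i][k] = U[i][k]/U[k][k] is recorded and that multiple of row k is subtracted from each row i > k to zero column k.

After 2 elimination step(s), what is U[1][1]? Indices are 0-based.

U[1][1] = -4

Step 1: pivot at (0,0) is 2.
  row1 ← row1 − (-4)·row0  ⇒  L[1][0]=-4, U row1=(0, -4, -2, 1)
  row2 ← row2 − (-4)·row0  ⇒  L[2][0]=-4, U row2=(0, -8, -6, 1)
  row3 ← row3 − (-4)·row0  ⇒  L[3][0]=-4, U row3=(0, 4, 8, 5)
Step 2: pivot at (1,1) is -4.
  row2 ← row2 − (2)·row1  ⇒  L[2][1]=2, U row2=(0, 0, -2, -1)
  row3 ← row3 − (-1)·row1  ⇒  L[3][1]=-1, U row3=(0, 0, 6, 6)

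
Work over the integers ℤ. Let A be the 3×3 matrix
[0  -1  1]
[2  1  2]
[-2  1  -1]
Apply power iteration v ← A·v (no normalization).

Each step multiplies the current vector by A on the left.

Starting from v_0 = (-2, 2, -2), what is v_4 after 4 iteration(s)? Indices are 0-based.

v_4 = (-38, -38, 54)

v_0 = (-2, 2, -2).
v_1 = A·v_0 = (-4, -6, 8).
v_2 = A·v_1 = (14, 2, -6).
v_3 = A·v_2 = (-8, 18, -20).
v_4 = A·v_3 = (-38, -38, 54).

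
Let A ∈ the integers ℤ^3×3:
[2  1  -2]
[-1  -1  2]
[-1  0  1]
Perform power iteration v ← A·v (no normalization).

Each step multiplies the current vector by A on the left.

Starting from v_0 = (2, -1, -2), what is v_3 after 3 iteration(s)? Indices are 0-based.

v_3 = (46, -29, -28)

v_0 = (2, -1, -2).
v_1 = A·v_0 = (7, -5, -4).
v_2 = A·v_1 = (17, -10, -11).
v_3 = A·v_2 = (46, -29, -28).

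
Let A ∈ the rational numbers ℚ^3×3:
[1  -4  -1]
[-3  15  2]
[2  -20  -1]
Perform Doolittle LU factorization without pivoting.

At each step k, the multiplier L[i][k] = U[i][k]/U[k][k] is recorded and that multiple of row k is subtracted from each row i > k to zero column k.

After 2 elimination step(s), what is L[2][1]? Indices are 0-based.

Step 1: pivot at (0,0) is 1.
  row1 ← row1 − (-3)·row0  ⇒  L[1][0]=-3, U row1=(0, 3, -1)
  row2 ← row2 − (2)·row0  ⇒  L[2][0]=2, U row2=(0, -12, 1)
Step 2: pivot at (1,1) is 3.
  row2 ← row2 − (-4)·row1  ⇒  L[2][1]=-4, U row2=(0, 0, -3)

L[2][1] = -4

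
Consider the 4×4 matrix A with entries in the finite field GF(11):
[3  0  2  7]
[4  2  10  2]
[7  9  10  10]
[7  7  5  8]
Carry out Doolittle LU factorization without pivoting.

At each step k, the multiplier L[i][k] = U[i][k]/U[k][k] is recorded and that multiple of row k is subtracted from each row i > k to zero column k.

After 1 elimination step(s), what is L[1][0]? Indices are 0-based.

k=0: U[0][0]=3
  eliminate (1,0): mult=5, new row 1: (0, 2, 0, 0); set L[1][0]=5
  eliminate (2,0): mult=6, new row 2: (0, 9, 9, 1); set L[2][0]=6
  eliminate (3,0): mult=6, new row 3: (0, 7, 4, 10); set L[3][0]=6

L[1][0] = 5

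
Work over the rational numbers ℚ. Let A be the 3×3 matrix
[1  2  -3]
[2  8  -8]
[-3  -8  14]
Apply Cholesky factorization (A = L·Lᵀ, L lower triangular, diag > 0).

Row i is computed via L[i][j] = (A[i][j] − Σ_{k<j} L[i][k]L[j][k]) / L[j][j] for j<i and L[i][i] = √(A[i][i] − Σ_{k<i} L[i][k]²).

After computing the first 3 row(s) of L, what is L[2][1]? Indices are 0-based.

L[2][1] = -1

Step 1: L[0][0] = √(1) = 1.
  L[1][0] = (2) / L[0][0] = 2.
Step 2: L[1][1] = √(4) = 2.
  L[2][0] = (-3) / L[0][0] = -3.
  L[2][1] = (-2) / L[1][1] = -1.
Step 3: L[2][2] = √(4) = 2.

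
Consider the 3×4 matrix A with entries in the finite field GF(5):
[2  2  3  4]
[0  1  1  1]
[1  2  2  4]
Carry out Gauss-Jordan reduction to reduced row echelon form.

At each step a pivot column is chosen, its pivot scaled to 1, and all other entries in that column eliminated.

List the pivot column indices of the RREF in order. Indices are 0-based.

step 1: normalize row 0 (÷2) = (1, 1, 4, 2)
  row 2: subtract 1×row0 = (0, 1, 3, 2)
step 2: normalize row 1 (÷1) = (0, 1, 1, 1)
  row 0: subtract 1×row1 = (1, 0, 3, 1)
  row 2: subtract 1×row1 = (0, 0, 2, 1)
step 3: normalize row 2 (÷2) = (0, 0, 1, 3)
  row 0: subtract 3×row2 = (1, 0, 0, 2)
  row 1: subtract 1×row2 = (0, 1, 0, 3)

pivot columns: 0, 1, 2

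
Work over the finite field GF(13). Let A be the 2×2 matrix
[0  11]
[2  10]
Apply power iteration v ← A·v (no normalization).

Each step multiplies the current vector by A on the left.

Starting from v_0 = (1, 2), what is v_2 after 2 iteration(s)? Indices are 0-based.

v_2 = (8, 4)

v_0 = (1, 2).
v_1 = A·v_0 = (9, 9).
v_2 = A·v_1 = (8, 4).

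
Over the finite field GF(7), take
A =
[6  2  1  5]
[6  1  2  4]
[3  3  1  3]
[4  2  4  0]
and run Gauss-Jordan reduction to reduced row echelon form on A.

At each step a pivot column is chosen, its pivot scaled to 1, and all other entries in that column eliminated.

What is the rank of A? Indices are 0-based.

pivot(0,0)=6: scale R0 → (1, 5, 6, 2)
  clear (1,0): R1 −= (6)R0 → (0, 6, 1, 6)
  clear (2,0): R2 −= (3)R0 → (0, 2, 4, 4)
  clear (3,0): R3 −= (4)R0 → (0, 3, 1, 6)
pivot(1,1)=6: scale R1 → (0, 1, 6, 1)
  clear (0,1): R0 −= (5)R1 → (1, 0, 4, 4)
  clear (2,1): R2 −= (2)R1 → (0, 0, 6, 2)
  clear (3,1): R3 −= (3)R1 → (0, 0, 4, 3)
pivot(2,2)=6: scale R2 → (0, 0, 1, 5)
  clear (0,2): R0 −= (4)R2 → (1, 0, 0, 5)
  clear (1,2): R1 −= (6)R2 → (0, 1, 0, 6)
  clear (3,2): R3 −= (4)R2 → (0, 0, 0, 4)
pivot(3,3)=4: scale R3 → (0, 0, 0, 1)
  clear (0,3): R0 −= (5)R3 → (1, 0, 0, 0)
  clear (1,3): R1 −= (6)R3 → (0, 1, 0, 0)
  clear (2,3): R2 −= (5)R3 → (0, 0, 1, 0)

rank = 4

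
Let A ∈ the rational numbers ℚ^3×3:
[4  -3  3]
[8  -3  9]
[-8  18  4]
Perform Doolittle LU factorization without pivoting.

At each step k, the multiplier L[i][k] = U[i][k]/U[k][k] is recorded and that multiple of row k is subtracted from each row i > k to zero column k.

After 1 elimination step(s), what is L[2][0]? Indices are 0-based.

L[2][0] = -2

[col 0] pivot 4
  R1 -= 2*R0 → (0, 3, 3)  (L[1][0] := 2)
  R2 -= -2*R0 → (0, 12, 10)  (L[2][0] := -2)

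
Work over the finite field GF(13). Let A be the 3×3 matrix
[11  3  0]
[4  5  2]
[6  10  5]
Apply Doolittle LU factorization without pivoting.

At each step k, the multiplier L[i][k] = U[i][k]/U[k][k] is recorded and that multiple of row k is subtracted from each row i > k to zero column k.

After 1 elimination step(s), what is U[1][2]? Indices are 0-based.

U[1][2] = 2

Step 1: pivot at (0,0) is 11.
  row1 ← row1 − (11)·row0  ⇒  L[1][0]=11, U row1=(0, 11, 2)
  row2 ← row2 − (10)·row0  ⇒  L[2][0]=10, U row2=(0, 6, 5)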